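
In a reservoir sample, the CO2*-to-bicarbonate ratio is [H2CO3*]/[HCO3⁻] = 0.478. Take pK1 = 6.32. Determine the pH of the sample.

From K1 = [H⁺][HCO3⁻]/[H2CO3*]:  pH = pK1 − log₁₀([H2CO3*]/[HCO3⁻])
log₁₀(0.478) = -0.321
pH = 6.32 − (-0.321) = 6.64

pH = 6.64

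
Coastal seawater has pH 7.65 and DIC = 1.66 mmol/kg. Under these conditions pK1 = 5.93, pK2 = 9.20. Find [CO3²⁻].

[CO3²⁻] = 0.0447 mmol/kg

α₂ = 1 / (1 + [H⁺]/K2 + [H⁺]²/(K1K2)) = 1 / (1 + 10^+1.55 + 10^-0.17)
   = 1 / (1 + 35.481 + 0.67608) = 1/37.157 = 0.02691
[CO3²⁻] = α₂ × DIC = 0.02691 × 1.66 = 0.0447 mmol/kg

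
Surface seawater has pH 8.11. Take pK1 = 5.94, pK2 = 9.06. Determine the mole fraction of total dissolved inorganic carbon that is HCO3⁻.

α₁ = 0.894

α₁ = 1 / (1 + [H⁺]/K1 + K2/[H⁺]) = 1 / (1 + 10^-2.17 + 10^-0.95)
   = 1 / (1 + 0.0067608 + 0.11220) = 1/1.1190 = 0.8937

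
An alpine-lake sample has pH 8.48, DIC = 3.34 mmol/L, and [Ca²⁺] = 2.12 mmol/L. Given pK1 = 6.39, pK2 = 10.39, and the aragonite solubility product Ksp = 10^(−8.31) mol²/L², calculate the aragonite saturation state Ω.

α₂ = 1 / (1 + [H⁺]/K2 + [H⁺]²/(K1K2)) = 1 / (1 + 10^+1.91 + 10^-0.18)
   = 1 / (1 + 81.283 + 0.66069) = 1/82.944 = 0.01206
[CO3²⁻] = α₂ × DIC = 0.01206 × 3.34 = 0.04027 mmol/L
Ksp = 10^(−8.31) = 4.898×10^-9
Ω = [Ca²⁺][CO3²⁻]/Ksp = (2.12×10^-3)(4.027×10^-5) / 4.898×10^-9 = 17.4

Ω = 17.4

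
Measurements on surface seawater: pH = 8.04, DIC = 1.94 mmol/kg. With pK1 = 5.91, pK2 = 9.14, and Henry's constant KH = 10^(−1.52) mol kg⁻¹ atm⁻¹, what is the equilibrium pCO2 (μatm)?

α₀ = 1 / (1 + K1/[H⁺] + K1K2/[H⁺]²) = 1 / (1 + 10^+2.13 + 10^+1.03)
   = 1 / (1 + 134.90 + 10.715) = 1/146.61 = 0.006821
[CO2*] = α₀ × DIC = 0.006821 × 1.94 = 0.01323 mmol/kg = 13.23 μmol/kg
pCO2 = [CO2*]/KH = 1.323×10^-5 / 3.020×10^-2 = 438 μatm

pCO2 = 438 μatm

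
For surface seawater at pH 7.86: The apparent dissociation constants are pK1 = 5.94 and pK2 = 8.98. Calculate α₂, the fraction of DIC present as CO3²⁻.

α₂ = 0.0697

α₂ = 1 / (1 + [H⁺]/K2 + [H⁺]²/(K1K2)) = 1 / (1 + 10^+1.12 + 10^-0.80)
   = 1 / (1 + 13.183 + 0.15849) = 1/14.341 = 0.06973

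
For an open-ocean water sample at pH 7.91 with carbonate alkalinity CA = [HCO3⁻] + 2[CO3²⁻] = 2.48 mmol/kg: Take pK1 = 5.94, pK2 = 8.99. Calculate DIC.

DIC = 2.33 mmol/kg

CA = [HCO3⁻] + 2[CO3²⁻] = (α₁ + 2α₂)·DIC
At pH 7.91: [H⁺]/K1 = 10^-1.97 = 0.010715, K2/[H⁺] = 10^-1.08 = 0.083176
α₁ = 1/(1 + 0.010715 + 0.083176) = 1/1.0939 = 0.9142; α₂ = α₁·K2/[H⁺] = 0.07604
α₁ + 2α₂ = 1.0662
DIC = CA / (α₁ + 2α₂) = 2.48 / 1.0662 = 2.33 mmol/kg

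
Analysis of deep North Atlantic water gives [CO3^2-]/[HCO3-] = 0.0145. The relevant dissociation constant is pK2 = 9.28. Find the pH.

From K2 = [H⁺][CO3^2-]/[HCO3-]:  pH = pK2 + log₁₀([CO3^2-]/[HCO3-])
log₁₀(0.0145) = -1.839
pH = 9.28 + (-1.839) = 7.44

pH = 7.44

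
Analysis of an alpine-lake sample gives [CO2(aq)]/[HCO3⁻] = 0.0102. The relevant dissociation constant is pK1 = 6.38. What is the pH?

pH = 8.37

From K1 = [H⁺][HCO3⁻]/[CO2(aq)]:  pH = pK1 − log₁₀([CO2(aq)]/[HCO3⁻])
log₁₀(0.0102) = -1.991
pH = 6.38 − (-1.991) = 8.37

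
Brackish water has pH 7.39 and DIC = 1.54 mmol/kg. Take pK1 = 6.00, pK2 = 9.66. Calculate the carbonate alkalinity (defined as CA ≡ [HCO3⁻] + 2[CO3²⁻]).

CA = 1.49 mmol/kg

CA = [HCO3⁻] + 2[CO3²⁻] = (α₁ + 2α₂)·DIC
At pH 7.39: [H⁺]/K1 = 10^-1.39 = 0.040738, K2/[H⁺] = 10^-2.27 = 0.0053703
α₁ = 1/(1 + 0.040738 + 0.0053703) = 1/1.0461 = 0.9559; α₂ = α₁·K2/[H⁺] = 0.005134
α₁ + 2α₂ = 0.9662
CA = 0.9662 × 1.54 = 1.49 mmol/kg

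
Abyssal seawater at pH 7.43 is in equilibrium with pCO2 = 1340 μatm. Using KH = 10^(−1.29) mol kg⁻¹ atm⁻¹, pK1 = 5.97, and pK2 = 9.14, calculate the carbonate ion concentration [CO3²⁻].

[CO3²⁻] = 0.0386 mmol/kg

[CO2*] = KH · pCO2 = 10^(−1.29) × 1340×10^-6 = 6.872×10^-5 mol/kg
α₀ = 1/(1 + K1/[H⁺] + K1K2/[H⁺]²) = 1/(1 + 10^+1.46 + 10^-0.25) = 0.03289
DIC = [CO2*]/α₀ = 6.872×10^-5 / 0.03289 = 2.089 mmol/kg
[CO3²⁻] = α₂·DIC; α₂ = 0.01850, so [CO3²⁻] = 0.01850 × 2.089 = 0.0386 mmol/kg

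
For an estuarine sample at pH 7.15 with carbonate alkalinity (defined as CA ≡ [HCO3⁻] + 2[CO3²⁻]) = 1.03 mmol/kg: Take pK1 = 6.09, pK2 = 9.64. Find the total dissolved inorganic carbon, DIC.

CA = [HCO3⁻] + 2[CO3²⁻] = (α₁ + 2α₂)·DIC
At pH 7.15: [H⁺]/K1 = 10^-1.06 = 0.087096, K2/[H⁺] = 10^-2.49 = 0.0032359
α₁ = 1/(1 + 0.087096 + 0.0032359) = 1/1.0903 = 0.9172; α₂ = α₁·K2/[H⁺] = 0.002968
α₁ + 2α₂ = 0.9231
DIC = CA / (α₁ + 2α₂) = 1.03 / 0.9231 = 1.12 mmol/kg

DIC = 1.12 mmol/kg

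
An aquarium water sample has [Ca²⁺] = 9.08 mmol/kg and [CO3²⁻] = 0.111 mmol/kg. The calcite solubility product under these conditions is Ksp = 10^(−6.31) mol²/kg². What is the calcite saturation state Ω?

Ksp = 10^(−6.31) = 4.898×10^-7
Ω = [Ca²⁺][CO3²⁻]/Ksp = (9.08×10^-3)(0.111×10^-3) / 4.898×10^-7 = 2.06

Ω = 2.06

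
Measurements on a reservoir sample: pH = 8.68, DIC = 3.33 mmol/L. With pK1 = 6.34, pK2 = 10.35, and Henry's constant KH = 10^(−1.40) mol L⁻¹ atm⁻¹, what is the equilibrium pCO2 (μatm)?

pCO2 = 373 μatm

α₀ = 1 / (1 + K1/[H⁺] + K1K2/[H⁺]²) = 1 / (1 + 10^+2.34 + 10^+0.67)
   = 1 / (1 + 218.78 + 4.6774) = 1/224.45 = 0.004455
[CO2*] = α₀ × DIC = 0.004455 × 3.33 = 0.01484 mmol/L = 14.84 μmol/L
pCO2 = [CO2*]/KH = 1.484×10^-5 / 3.981×10^-2 = 373 μatm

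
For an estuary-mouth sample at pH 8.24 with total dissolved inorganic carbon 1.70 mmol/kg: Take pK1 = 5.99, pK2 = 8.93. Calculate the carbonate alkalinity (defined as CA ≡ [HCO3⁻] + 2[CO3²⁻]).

CA = 1.98 mmol/kg

CA = [HCO3⁻] + 2[CO3²⁻] = (α₁ + 2α₂)·DIC
At pH 8.24: [H⁺]/K1 = 10^-2.25 = 0.0056234, K2/[H⁺] = 10^-0.69 = 0.20417
α₁ = 1/(1 + 0.0056234 + 0.20417) = 1/1.2098 = 0.8266; α₂ = α₁·K2/[H⁺] = 0.1688
α₁ + 2α₂ = 1.1641
CA = 1.1641 × 1.70 = 1.98 mmol/kg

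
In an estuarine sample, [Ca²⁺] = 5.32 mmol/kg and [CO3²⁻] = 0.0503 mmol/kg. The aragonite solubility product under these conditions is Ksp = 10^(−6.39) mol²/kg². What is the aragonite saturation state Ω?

Ksp = 10^(−6.39) = 4.074×10^-7
Ω = [Ca²⁺][CO3²⁻]/Ksp = (5.32×10^-3)(0.0503×10^-3) / 4.074×10^-7 = 0.657

Ω = 0.657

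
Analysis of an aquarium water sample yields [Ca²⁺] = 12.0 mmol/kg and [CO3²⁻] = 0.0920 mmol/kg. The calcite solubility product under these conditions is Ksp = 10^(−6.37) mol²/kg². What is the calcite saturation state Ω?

Ksp = 10^(−6.37) = 4.266×10^-7
Ω = [Ca²⁺][CO3²⁻]/Ksp = (12.0×10^-3)(0.0920×10^-3) / 4.266×10^-7 = 2.59

Ω = 2.59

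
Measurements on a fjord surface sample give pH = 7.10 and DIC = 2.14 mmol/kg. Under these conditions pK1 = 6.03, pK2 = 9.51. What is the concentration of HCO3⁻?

[HCO3⁻] = 1.97 mmol/kg

α₁ = 1 / (1 + [H⁺]/K1 + K2/[H⁺]) = 1 / (1 + 10^-1.07 + 10^-2.41)
   = 1 / (1 + 0.085114 + 0.0038905) = 1/1.0890 = 0.9183
[HCO3⁻] = α₁ × DIC = 0.9183 × 2.14 = 1.97 mmol/kg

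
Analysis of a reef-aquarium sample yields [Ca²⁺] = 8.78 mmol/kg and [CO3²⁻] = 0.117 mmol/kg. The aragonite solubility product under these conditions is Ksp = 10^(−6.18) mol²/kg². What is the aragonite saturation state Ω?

Ksp = 10^(−6.18) = 6.607×10^-7
Ω = [Ca²⁺][CO3²⁻]/Ksp = (8.78×10^-3)(0.117×10^-3) / 6.607×10^-7 = 1.55

Ω = 1.55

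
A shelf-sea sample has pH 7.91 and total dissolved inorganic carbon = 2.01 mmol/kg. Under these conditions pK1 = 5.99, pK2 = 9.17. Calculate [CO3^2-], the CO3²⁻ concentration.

α₂ = 1 / (1 + [H⁺]/K2 + [H⁺]²/(K1K2)) = 1 / (1 + 10^+1.26 + 10^-0.66)
   = 1 / (1 + 18.197 + 0.21878) = 1/19.416 = 0.05150
[CO3²⁻] = α₂ × DIC = 0.05150 × 2.01 = 0.104 mmol/kg

[CO3²⁻] = 0.104 mmol/kg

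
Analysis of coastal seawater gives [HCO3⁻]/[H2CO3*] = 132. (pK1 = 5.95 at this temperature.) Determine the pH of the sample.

pH = 8.07

From K1 = [H⁺][HCO3⁻]/[H2CO3*]:  pH = pK1 + log₁₀([HCO3⁻]/[H2CO3*])
log₁₀(132) = +2.121
pH = 5.95 + (+2.121) = 8.07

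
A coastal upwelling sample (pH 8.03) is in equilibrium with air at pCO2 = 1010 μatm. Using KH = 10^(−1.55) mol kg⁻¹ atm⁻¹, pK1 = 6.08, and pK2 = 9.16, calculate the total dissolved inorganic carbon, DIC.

[CO2*] = KH · pCO2 = 10^(−1.55) × 1010×10^-6 = 2.847×10^-5 mol/kg
α₀ = 1/(1 + K1/[H⁺] + K1K2/[H⁺]²) = 1/(1 + 10^+1.95 + 10^+0.82) = 0.01034
DIC = [CO2*]/α₀ = 2.847×10^-5 / 0.01034 = 2.75 mmol/kg

DIC = 2.75 mmol/kg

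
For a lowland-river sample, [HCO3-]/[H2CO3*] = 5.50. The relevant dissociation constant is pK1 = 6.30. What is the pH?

From K1 = [H⁺][HCO3-]/[H2CO3*]:  pH = pK1 + log₁₀([HCO3-]/[H2CO3*])
log₁₀(5.50) = +0.740
pH = 6.30 + (+0.740) = 7.04

pH = 7.04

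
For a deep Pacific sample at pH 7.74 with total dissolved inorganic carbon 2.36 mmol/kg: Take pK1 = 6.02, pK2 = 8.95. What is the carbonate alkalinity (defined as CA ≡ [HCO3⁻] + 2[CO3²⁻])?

CA = [HCO3⁻] + 2[CO3²⁻] = (α₁ + 2α₂)·DIC
At pH 7.74: [H⁺]/K1 = 10^-1.72 = 0.019055, K2/[H⁺] = 10^-1.21 = 0.061660
α₁ = 1/(1 + 0.019055 + 0.061660) = 1/1.0807 = 0.9253; α₂ = α₁·K2/[H⁺] = 0.05705
α₁ + 2α₂ = 1.0394
CA = 1.0394 × 2.36 = 2.45 mmol/kg

CA = 2.45 mmol/kg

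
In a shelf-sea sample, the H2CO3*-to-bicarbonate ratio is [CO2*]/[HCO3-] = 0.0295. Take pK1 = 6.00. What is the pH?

From K1 = [H⁺][HCO3-]/[CO2*]:  pH = pK1 − log₁₀([CO2*]/[HCO3-])
log₁₀(0.0295) = -1.530
pH = 6.00 − (-1.530) = 7.53

pH = 7.53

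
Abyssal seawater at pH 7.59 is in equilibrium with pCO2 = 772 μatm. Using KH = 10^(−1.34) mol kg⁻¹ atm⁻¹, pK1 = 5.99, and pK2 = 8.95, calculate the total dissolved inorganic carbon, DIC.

[CO2*] = KH · pCO2 = 10^(−1.34) × 772×10^-6 = 3.529×10^-5 mol/kg
α₀ = 1/(1 + K1/[H⁺] + K1K2/[H⁺]²) = 1/(1 + 10^+1.60 + 10^+0.24) = 0.02350
DIC = [CO2*]/α₀ = 3.529×10^-5 / 0.02350 = 1.50 mmol/kg

DIC = 1.50 mmol/kg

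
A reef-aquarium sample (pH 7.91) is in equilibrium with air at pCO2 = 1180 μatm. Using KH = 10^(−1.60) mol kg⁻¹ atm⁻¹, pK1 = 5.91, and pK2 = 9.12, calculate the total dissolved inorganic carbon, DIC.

[CO2*] = KH · pCO2 = 10^(−1.60) × 1180×10^-6 = 2.964×10^-5 mol/kg
α₀ = 1/(1 + K1/[H⁺] + K1K2/[H⁺]²) = 1/(1 + 10^+2.00 + 10^+0.79) = 0.009331
DIC = [CO2*]/α₀ = 2.964×10^-5 / 0.009331 = 3.18 mmol/kg

DIC = 3.18 mmol/kg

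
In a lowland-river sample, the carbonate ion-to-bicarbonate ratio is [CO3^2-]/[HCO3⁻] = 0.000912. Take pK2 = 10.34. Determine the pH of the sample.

From K2 = [H⁺][CO3^2-]/[HCO3⁻]:  pH = pK2 + log₁₀([CO3^2-]/[HCO3⁻])
log₁₀(0.000912) = -3.040
pH = 10.34 + (-3.040) = 7.30

pH = 7.30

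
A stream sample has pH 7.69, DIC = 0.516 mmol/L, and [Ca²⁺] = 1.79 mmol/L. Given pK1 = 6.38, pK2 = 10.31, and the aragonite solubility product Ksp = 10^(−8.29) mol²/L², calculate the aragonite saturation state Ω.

Ω = 0.411

α₂ = 1 / (1 + [H⁺]/K2 + [H⁺]²/(K1K2)) = 1 / (1 + 10^+2.62 + 10^+1.31)
   = 1 / (1 + 416.87 + 20.417) = 1/438.29 = 0.002282
[CO3²⁻] = α₂ × DIC = 0.002282 × 0.516 = 0.001177 mmol/L = 1.177 μmol/L
Ksp = 10^(−8.29) = 5.129×10^-9
Ω = [Ca²⁺][CO3²⁻]/Ksp = (1.79×10^-3)(1.177×10^-6) / 5.129×10^-9 = 0.411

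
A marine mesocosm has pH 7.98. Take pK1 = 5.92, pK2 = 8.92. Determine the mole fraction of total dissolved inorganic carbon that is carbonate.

α₂ = 1 / (1 + [H⁺]/K2 + [H⁺]²/(K1K2)) = 1 / (1 + 10^+0.94 + 10^-1.12)
   = 1 / (1 + 8.7096 + 0.075858) = 1/9.7855 = 0.1022

α₂ = 0.102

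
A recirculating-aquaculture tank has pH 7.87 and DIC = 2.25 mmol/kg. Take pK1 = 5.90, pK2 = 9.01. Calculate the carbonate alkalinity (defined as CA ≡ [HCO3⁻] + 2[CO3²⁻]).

CA = [HCO3⁻] + 2[CO3²⁻] = (α₁ + 2α₂)·DIC
At pH 7.87: [H⁺]/K1 = 10^-1.97 = 0.010715, K2/[H⁺] = 10^-1.14 = 0.072444
α₁ = 1/(1 + 0.010715 + 0.072444) = 1/1.0832 = 0.9232; α₂ = α₁·K2/[H⁺] = 0.06688
α₁ + 2α₂ = 1.0570
CA = 1.0570 × 2.25 = 2.38 mmol/kg

CA = 2.38 mmol/kg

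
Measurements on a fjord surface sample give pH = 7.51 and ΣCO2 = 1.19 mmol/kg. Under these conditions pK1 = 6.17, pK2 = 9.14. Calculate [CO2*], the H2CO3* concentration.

α₀ = 1 / (1 + K1/[H⁺] + K1K2/[H⁺]²) = 1 / (1 + 10^+1.34 + 10^-0.29)
   = 1 / (1 + 21.878 + 0.51286) = 1/23.390 = 0.04275
[CO2*] = α₀ × DIC = 0.04275 × 1.19 = 0.0509 mmol/kg

[CO2*] = 0.0509 mmol/kg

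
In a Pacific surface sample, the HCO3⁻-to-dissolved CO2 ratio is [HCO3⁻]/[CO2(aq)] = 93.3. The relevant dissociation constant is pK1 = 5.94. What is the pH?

From K1 = [H⁺][HCO3⁻]/[CO2(aq)]:  pH = pK1 + log₁₀([HCO3⁻]/[CO2(aq)])
log₁₀(93.3) = +1.970
pH = 5.94 + (+1.970) = 7.91

pH = 7.91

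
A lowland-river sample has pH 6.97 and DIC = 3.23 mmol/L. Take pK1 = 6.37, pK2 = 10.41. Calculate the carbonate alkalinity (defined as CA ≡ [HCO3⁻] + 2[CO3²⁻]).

CA = 2.58 mmol/L

CA = [HCO3⁻] + 2[CO3²⁻] = (α₁ + 2α₂)·DIC
At pH 6.97: [H⁺]/K1 = 10^-0.60 = 0.25119, K2/[H⁺] = 10^-3.44 = 0.00036308
α₁ = 1/(1 + 0.25119 + 0.00036308) = 1/1.2516 = 0.7990; α₂ = α₁·K2/[H⁺] = 0.0002901
α₁ + 2α₂ = 0.7996
CA = 0.7996 × 3.23 = 2.58 mmol/L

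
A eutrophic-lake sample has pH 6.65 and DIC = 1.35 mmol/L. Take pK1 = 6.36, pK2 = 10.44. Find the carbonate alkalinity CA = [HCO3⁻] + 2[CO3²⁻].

CA = 0.893 mmol/L

CA = [HCO3⁻] + 2[CO3²⁻] = (α₁ + 2α₂)·DIC
At pH 6.65: [H⁺]/K1 = 10^-0.29 = 0.51286, K2/[H⁺] = 10^-3.79 = 0.00016218
α₁ = 1/(1 + 0.51286 + 0.00016218) = 1/1.5130 = 0.6609; α₂ = α₁·K2/[H⁺] = 0.0001072
α₁ + 2α₂ = 0.6611
CA = 0.6611 × 1.35 = 0.893 mmol/L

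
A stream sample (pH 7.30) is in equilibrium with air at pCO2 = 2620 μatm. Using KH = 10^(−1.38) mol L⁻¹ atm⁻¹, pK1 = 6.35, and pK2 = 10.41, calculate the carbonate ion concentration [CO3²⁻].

[CO2*] = KH · pCO2 = 10^(−1.38) × 2620×10^-6 = 1.092×10^-4 mol/L
α₀ = 1/(1 + K1/[H⁺] + K1K2/[H⁺]²) = 1/(1 + 10^+0.95 + 10^-2.16) = 0.1008
DIC = [CO2*]/α₀ = 1.092×10^-4 / 0.1008 = 1.083 mmol/L
[CO3²⁻] = α₂·DIC; α₂ = 0.0006975, so [CO3²⁻] = 0.0006975 × 1.083 = 0.000756 mmol/L = 0.756 μmol/L

[CO3²⁻] = 0.756 μmol/L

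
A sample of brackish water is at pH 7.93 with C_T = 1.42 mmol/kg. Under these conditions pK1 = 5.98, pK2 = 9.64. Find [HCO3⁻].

α₁ = 1 / (1 + [H⁺]/K1 + K2/[H⁺]) = 1 / (1 + 10^-1.95 + 10^-1.71)
   = 1 / (1 + 0.011220 + 0.019498) = 1/1.0307 = 0.9702
[HCO3⁻] = α₁ × DIC = 0.9702 × 1.42 = 1.38 mmol/kg

[HCO3⁻] = 1.38 mmol/kg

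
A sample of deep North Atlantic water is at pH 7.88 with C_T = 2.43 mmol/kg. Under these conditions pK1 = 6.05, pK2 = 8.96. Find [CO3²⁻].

[CO3²⁻] = 0.184 mmol/kg

α₂ = 1 / (1 + [H⁺]/K2 + [H⁺]²/(K1K2)) = 1 / (1 + 10^+1.08 + 10^-0.75)
   = 1 / (1 + 12.023 + 0.17783) = 1/13.200 = 0.07575
[CO3²⁻] = α₂ × DIC = 0.07575 × 2.43 = 0.184 mmol/kg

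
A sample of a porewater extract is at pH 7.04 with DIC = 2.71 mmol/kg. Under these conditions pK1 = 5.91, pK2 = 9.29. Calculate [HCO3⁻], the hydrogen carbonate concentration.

α₁ = 1 / (1 + [H⁺]/K1 + K2/[H⁺]) = 1 / (1 + 10^-1.13 + 10^-2.25)
   = 1 / (1 + 0.074131 + 0.0056234) = 1/1.0798 = 0.9261
[HCO3⁻] = α₁ × DIC = 0.9261 × 2.71 = 2.51 mmol/kg

[HCO3⁻] = 2.51 mmol/kg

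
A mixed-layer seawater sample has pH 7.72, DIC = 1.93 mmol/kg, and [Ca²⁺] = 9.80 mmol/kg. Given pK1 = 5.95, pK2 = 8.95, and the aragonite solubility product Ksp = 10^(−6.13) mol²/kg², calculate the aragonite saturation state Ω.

α₂ = 1 / (1 + [H⁺]/K2 + [H⁺]²/(K1K2)) = 1 / (1 + 10^+1.23 + 10^-0.54)
   = 1 / (1 + 16.982 + 0.28840) = 1/18.271 = 0.05473
[CO3²⁻] = α₂ × DIC = 0.05473 × 1.93 = 0.1056 mmol/kg
Ksp = 10^(−6.13) = 7.413×10^-7
Ω = [Ca²⁺][CO3²⁻]/Ksp = (9.80×10^-3)(1.056×10^-4) / 7.413×10^-7 = 1.40

Ω = 1.40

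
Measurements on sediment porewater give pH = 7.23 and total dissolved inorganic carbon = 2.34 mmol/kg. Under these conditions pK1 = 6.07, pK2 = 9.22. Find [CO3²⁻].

[CO3²⁻] = 0.0222 mmol/kg

α₂ = 1 / (1 + [H⁺]/K2 + [H⁺]²/(K1K2)) = 1 / (1 + 10^+1.99 + 10^+0.83)
   = 1 / (1 + 97.724 + 6.7608) = 1/105.48 = 0.009480
[CO3²⁻] = α₂ × DIC = 0.009480 × 2.34 = 0.0222 mmol/kg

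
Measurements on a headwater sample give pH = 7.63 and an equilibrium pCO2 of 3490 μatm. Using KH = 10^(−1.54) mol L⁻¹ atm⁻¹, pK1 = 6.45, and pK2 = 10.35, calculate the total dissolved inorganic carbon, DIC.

[CO2*] = KH · pCO2 = 10^(−1.54) × 3490×10^-6 = 1.007×10^-4 mol/L
α₀ = 1/(1 + K1/[H⁺] + K1K2/[H⁺]²) = 1/(1 + 10^+1.18 + 10^-1.54) = 0.06186
DIC = [CO2*]/α₀ = 1.007×10^-4 / 0.06186 = 1.63 mmol/L

DIC = 1.63 mmol/L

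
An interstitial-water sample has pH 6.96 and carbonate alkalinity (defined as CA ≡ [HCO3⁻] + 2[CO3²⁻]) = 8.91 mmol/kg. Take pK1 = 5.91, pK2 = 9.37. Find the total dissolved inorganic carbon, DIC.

DIC = 9.66 mmol/kg

CA = [HCO3⁻] + 2[CO3²⁻] = (α₁ + 2α₂)·DIC
At pH 6.96: [H⁺]/K1 = 10^-1.05 = 0.089125, K2/[H⁺] = 10^-2.41 = 0.0038905
α₁ = 1/(1 + 0.089125 + 0.0038905) = 1/1.0930 = 0.9149; α₂ = α₁·K2/[H⁺] = 0.003559
α₁ + 2α₂ = 0.9220
DIC = CA / (α₁ + 2α₂) = 8.91 / 0.9220 = 9.66 mmol/kg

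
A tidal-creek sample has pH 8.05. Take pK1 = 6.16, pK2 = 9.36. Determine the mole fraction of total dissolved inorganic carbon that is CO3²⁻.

α₂ = 0.0461

α₂ = 1 / (1 + [H⁺]/K2 + [H⁺]²/(K1K2)) = 1 / (1 + 10^+1.31 + 10^-0.58)
   = 1 / (1 + 20.417 + 0.26303) = 1/21.680 = 0.04612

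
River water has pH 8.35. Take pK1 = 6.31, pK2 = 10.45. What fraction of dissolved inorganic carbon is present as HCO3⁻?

α₁ = 1 / (1 + [H⁺]/K1 + K2/[H⁺]) = 1 / (1 + 10^-2.04 + 10^-2.10)
   = 1 / (1 + 0.0091201 + 0.0079433) = 1/1.0171 = 0.9832

α₁ = 0.983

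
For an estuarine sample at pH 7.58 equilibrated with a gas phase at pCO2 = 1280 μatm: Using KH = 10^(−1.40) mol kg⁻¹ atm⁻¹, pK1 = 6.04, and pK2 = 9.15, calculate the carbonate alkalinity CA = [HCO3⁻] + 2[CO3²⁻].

CA = 1.86 mmol/kg

[CO2*] = KH · pCO2 = 10^(−1.40) × 1280×10^-6 = 5.096×10^-5 mol/kg
α₀ = 1/(1 + K1/[H⁺] + K1K2/[H⁺]²) = 1/(1 + 10^+1.54 + 10^-0.03) = 0.02732
DIC = [CO2*]/α₀ = 5.096×10^-5 / 0.02732 = 1.865 mmol/kg
CA = (α₁ + 2α₂)·DIC = (0.9472 + 2×0.02549) × 1.865 = 1.86 mmol/kg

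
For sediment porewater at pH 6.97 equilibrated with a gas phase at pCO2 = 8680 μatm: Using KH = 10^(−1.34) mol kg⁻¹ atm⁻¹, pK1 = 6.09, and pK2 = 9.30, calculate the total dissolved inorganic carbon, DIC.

DIC = 3.42 mmol/kg

[CO2*] = KH · pCO2 = 10^(−1.34) × 8680×10^-6 = 3.968×10^-4 mol/kg
α₀ = 1/(1 + K1/[H⁺] + K1K2/[H⁺]²) = 1/(1 + 10^+0.88 + 10^-1.45) = 0.1160
DIC = [CO2*]/α₀ = 3.968×10^-4 / 0.1160 = 3.42 mmol/kg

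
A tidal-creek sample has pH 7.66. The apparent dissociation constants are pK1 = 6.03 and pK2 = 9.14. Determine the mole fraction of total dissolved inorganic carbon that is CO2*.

α₀ = 0.0222

α₀ = 1 / (1 + K1/[H⁺] + K1K2/[H⁺]²) = 1 / (1 + 10^+1.63 + 10^+0.15)
   = 1 / (1 + 42.658 + 1.4125) = 1/45.070 = 0.02219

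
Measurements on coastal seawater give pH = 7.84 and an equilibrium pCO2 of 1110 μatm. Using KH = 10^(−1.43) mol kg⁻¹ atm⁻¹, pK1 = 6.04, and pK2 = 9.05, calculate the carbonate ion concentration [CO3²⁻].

[CO2*] = KH · pCO2 = 10^(−1.43) × 1110×10^-6 = 4.124×10^-5 mol/kg
α₀ = 1/(1 + K1/[H⁺] + K1K2/[H⁺]²) = 1/(1 + 10^+1.80 + 10^+0.59) = 0.01471
DIC = [CO2*]/α₀ = 4.124×10^-5 / 0.01471 = 2.804 mmol/kg
[CO3²⁻] = α₂·DIC; α₂ = 0.05722, so [CO3²⁻] = 0.05722 × 2.804 = 0.160 mmol/kg

[CO3²⁻] = 0.160 mmol/kg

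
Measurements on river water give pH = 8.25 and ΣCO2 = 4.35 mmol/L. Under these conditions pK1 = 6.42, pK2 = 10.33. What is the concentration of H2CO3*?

α₀ = 1 / (1 + K1/[H⁺] + K1K2/[H⁺]²) = 1 / (1 + 10^+1.83 + 10^-0.25)
   = 1 / (1 + 67.608 + 0.56234) = 1/69.171 = 0.01446
[CO2*] = α₀ × DIC = 0.01446 × 4.35 = 0.0629 mmol/L

[CO2*] = 0.0629 mmol/L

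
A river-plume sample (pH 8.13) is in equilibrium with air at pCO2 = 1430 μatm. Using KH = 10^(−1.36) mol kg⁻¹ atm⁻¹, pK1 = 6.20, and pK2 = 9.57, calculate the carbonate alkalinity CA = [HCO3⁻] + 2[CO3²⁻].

[CO2*] = KH · pCO2 = 10^(−1.36) × 1430×10^-6 = 6.242×10^-5 mol/kg
α₀ = 1/(1 + K1/[H⁺] + K1K2/[H⁺]²) = 1/(1 + 10^+1.93 + 10^+0.49) = 0.01121
DIC = [CO2*]/α₀ = 6.242×10^-5 / 0.01121 = 5.568 mmol/kg
CA = (α₁ + 2α₂)·DIC = (0.9541 + 2×0.03464) × 5.568 = 5.70 mmol/kg

CA = 5.70 mmol/kg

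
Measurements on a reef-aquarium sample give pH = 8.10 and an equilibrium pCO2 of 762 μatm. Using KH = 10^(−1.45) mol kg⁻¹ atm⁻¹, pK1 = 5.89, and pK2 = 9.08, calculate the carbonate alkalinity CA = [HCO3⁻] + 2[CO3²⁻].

CA = 5.30 mmol/kg

[CO2*] = KH · pCO2 = 10^(−1.45) × 762×10^-6 = 2.704×10^-5 mol/kg
α₀ = 1/(1 + K1/[H⁺] + K1K2/[H⁺]²) = 1/(1 + 10^+2.21 + 10^+1.23) = 0.005551
DIC = [CO2*]/α₀ = 2.704×10^-5 / 0.005551 = 4.871 mmol/kg
CA = (α₁ + 2α₂)·DIC = (0.9002 + 2×0.09426) × 4.871 = 5.30 mmol/kg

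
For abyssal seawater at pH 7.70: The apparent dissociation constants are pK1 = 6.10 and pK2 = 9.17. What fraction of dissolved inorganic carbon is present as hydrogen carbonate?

α₁ = 1 / (1 + [H⁺]/K1 + K2/[H⁺]) = 1 / (1 + 10^-1.60 + 10^-1.47)
   = 1 / (1 + 0.025119 + 0.033884) = 1/1.0590 = 0.9443

α₁ = 0.944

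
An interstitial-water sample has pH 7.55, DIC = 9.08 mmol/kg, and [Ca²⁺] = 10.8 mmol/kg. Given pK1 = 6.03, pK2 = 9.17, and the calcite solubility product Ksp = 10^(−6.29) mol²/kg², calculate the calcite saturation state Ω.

α₂ = 1 / (1 + [H⁺]/K2 + [H⁺]²/(K1K2)) = 1 / (1 + 10^+1.62 + 10^+0.10)
   = 1 / (1 + 41.687 + 1.2589) = 1/43.946 = 0.02276
[CO3²⁻] = α₂ × DIC = 0.02276 × 9.08 = 0.2066 mmol/kg
Ksp = 10^(−6.29) = 5.129×10^-7
Ω = [Ca²⁺][CO3²⁻]/Ksp = (10.8×10^-3)(2.066×10^-4) / 5.129×10^-7 = 4.35

Ω = 4.35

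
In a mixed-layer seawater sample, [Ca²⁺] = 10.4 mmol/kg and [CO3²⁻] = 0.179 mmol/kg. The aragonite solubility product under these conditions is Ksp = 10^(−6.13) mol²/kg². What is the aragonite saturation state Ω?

Ksp = 10^(−6.13) = 7.413×10^-7
Ω = [Ca²⁺][CO3²⁻]/Ksp = (10.4×10^-3)(0.179×10^-3) / 7.413×10^-7 = 2.51

Ω = 2.51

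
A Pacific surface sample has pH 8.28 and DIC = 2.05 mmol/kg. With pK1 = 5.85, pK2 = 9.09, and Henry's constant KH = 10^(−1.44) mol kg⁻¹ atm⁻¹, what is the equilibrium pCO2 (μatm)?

pCO2 = 181 μatm

α₀ = 1 / (1 + K1/[H⁺] + K1K2/[H⁺]²) = 1 / (1 + 10^+2.43 + 10^+1.62)
   = 1 / (1 + 269.15 + 41.687) = 1/311.84 = 0.003207
[CO2*] = α₀ × DIC = 0.003207 × 2.05 = 0.006574 mmol/kg = 6.574 μmol/kg
pCO2 = [CO2*]/KH = 6.574×10^-6 / 3.631×10^-2 = 181 μatm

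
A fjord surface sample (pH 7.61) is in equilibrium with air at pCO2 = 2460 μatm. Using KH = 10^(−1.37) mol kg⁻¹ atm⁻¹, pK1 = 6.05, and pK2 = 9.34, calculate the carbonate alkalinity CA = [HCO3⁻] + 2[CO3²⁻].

[CO2*] = KH · pCO2 = 10^(−1.37) × 2460×10^-6 = 1.049×10^-4 mol/kg
α₀ = 1/(1 + K1/[H⁺] + K1K2/[H⁺]²) = 1/(1 + 10^+1.56 + 10^-0.17) = 0.02633
DIC = [CO2*]/α₀ = 1.049×10^-4 / 0.02633 = 3.986 mmol/kg
CA = (α₁ + 2α₂)·DIC = (0.9559 + 2×0.01780) × 3.986 = 3.95 mmol/kg

CA = 3.95 mmol/kg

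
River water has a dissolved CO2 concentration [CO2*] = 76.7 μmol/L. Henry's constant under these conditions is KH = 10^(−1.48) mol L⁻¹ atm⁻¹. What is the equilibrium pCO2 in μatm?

pCO2 = 2320 μatm

KH = 10^(−1.48) = 3.311×10^-2 mol L⁻¹ atm⁻¹
pCO2 = [CO2*]/KH = 76.7×10^-6 / 3.311×10^-2 = 2.32×10^-3 atm = 2320 μatm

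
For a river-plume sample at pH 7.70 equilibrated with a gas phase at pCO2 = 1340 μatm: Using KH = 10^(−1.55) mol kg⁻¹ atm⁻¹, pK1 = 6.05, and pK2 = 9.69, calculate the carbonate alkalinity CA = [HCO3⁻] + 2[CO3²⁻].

CA = 1.72 mmol/kg

[CO2*] = KH · pCO2 = 10^(−1.55) × 1340×10^-6 = 3.777×10^-5 mol/kg
α₀ = 1/(1 + K1/[H⁺] + K1K2/[H⁺]²) = 1/(1 + 10^+1.65 + 10^-0.34) = 0.02168
DIC = [CO2*]/α₀ = 3.777×10^-5 / 0.02168 = 1.742 mmol/kg
CA = (α₁ + 2α₂)·DIC = (0.9684 + 2×0.009910) × 1.742 = 1.72 mmol/kg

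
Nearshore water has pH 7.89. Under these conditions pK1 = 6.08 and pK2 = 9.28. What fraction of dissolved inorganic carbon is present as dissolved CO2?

α₀ = 0.0147

α₀ = 1 / (1 + K1/[H⁺] + K1K2/[H⁺]²) = 1 / (1 + 10^+1.81 + 10^+0.42)
   = 1 / (1 + 64.565 + 2.6303) = 1/68.196 = 0.01466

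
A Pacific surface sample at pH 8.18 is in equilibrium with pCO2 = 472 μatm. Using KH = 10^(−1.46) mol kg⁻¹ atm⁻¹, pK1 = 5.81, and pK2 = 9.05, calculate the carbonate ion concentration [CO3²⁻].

[CO2*] = KH · pCO2 = 10^(−1.46) × 472×10^-6 = 1.637×10^-5 mol/kg
α₀ = 1/(1 + K1/[H⁺] + K1K2/[H⁺]²) = 1/(1 + 10^+2.37 + 10^+1.50) = 0.003745
DIC = [CO2*]/α₀ = 1.637×10^-5 / 0.003745 = 4.370 mmol/kg
[CO3²⁻] = α₂·DIC; α₂ = 0.1184, so [CO3²⁻] = 0.1184 × 4.370 = 0.518 mmol/kg

[CO3²⁻] = 0.518 mmol/kg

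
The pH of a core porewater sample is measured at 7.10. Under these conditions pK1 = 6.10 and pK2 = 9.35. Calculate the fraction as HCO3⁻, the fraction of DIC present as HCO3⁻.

α₁ = 0.904

α₁ = 1 / (1 + [H⁺]/K1 + K2/[H⁺]) = 1 / (1 + 10^-1.00 + 10^-2.25)
   = 1 / (1 + 0.10000 + 0.0056234) = 1/1.1056 = 0.9045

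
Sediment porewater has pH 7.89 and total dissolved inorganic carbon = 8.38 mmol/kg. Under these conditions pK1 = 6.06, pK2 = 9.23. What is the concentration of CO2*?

α₀ = 1 / (1 + K1/[H⁺] + K1K2/[H⁺]²) = 1 / (1 + 10^+1.83 + 10^+0.49)
   = 1 / (1 + 67.608 + 3.0903) = 1/71.699 = 0.01395
[CO2*] = α₀ × DIC = 0.01395 × 8.38 = 0.117 mmol/kg

[CO2*] = 0.117 mmol/kg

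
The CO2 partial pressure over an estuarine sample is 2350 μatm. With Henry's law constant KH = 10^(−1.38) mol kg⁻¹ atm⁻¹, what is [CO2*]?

KH = 10^(−1.38) = 4.169×10^-2 mol kg⁻¹ atm⁻¹
[CO2*] = KH · pCO2 = 4.169×10^-2 × 2350×10^-6 atm = 9.80×10^-5 mol/kg

[CO2*] = 98.0 μmol/kg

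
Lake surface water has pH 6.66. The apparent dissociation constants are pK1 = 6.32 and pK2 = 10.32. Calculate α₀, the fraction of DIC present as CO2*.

α₀ = 1 / (1 + K1/[H⁺] + K1K2/[H⁺]²) = 1 / (1 + 10^+0.34 + 10^-3.32)
   = 1 / (1 + 2.1878 + 0.00047863) = 1/3.1882 = 0.3137

α₀ = 0.314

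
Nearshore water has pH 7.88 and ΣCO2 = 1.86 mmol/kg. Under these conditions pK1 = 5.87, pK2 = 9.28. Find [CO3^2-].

[CO3²⁻] = 0.0705 mmol/kg

α₂ = 1 / (1 + [H⁺]/K2 + [H⁺]²/(K1K2)) = 1 / (1 + 10^+1.40 + 10^-0.61)
   = 1 / (1 + 25.119 + 0.24547) = 1/26.364 = 0.03793
[CO3²⁻] = α₂ × DIC = 0.03793 × 1.86 = 0.0705 mmol/kg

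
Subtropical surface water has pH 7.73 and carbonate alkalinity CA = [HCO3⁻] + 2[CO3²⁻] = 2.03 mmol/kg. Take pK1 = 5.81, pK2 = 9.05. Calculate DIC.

CA = [HCO3⁻] + 2[CO3²⁻] = (α₁ + 2α₂)·DIC
At pH 7.73: [H⁺]/K1 = 10^-1.92 = 0.012023, K2/[H⁺] = 10^-1.32 = 0.047863
α₁ = 1/(1 + 0.012023 + 0.047863) = 1/1.0599 = 0.9435; α₂ = α₁·K2/[H⁺] = 0.04516
α₁ + 2α₂ = 1.0338
DIC = CA / (α₁ + 2α₂) = 2.03 / 1.0338 = 1.96 mmol/kg

DIC = 1.96 mmol/kg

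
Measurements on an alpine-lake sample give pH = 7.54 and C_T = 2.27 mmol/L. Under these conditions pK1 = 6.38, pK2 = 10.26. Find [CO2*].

[CO2*] = 0.147 mmol/L

α₀ = 1 / (1 + K1/[H⁺] + K1K2/[H⁺]²) = 1 / (1 + 10^+1.16 + 10^-1.56)
   = 1 / (1 + 14.454 + 0.027542) = 1/15.482 = 0.06459
[CO2*] = α₀ × DIC = 0.06459 × 2.27 = 0.147 mmol/L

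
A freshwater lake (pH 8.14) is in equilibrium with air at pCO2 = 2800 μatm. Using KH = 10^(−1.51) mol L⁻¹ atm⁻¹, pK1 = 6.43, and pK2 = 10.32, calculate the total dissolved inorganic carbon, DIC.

DIC = 4.55 mmol/L

[CO2*] = KH · pCO2 = 10^(−1.51) × 2800×10^-6 = 8.653×10^-5 mol/L
α₀ = 1/(1 + K1/[H⁺] + K1K2/[H⁺]²) = 1/(1 + 10^+1.71 + 10^-0.47) = 0.01900
DIC = [CO2*]/α₀ = 8.653×10^-5 / 0.01900 = 4.55 mmol/L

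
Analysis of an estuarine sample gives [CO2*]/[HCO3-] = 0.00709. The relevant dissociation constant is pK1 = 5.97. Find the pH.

pH = 8.12

From K1 = [H⁺][HCO3-]/[CO2*]:  pH = pK1 − log₁₀([CO2*]/[HCO3-])
log₁₀(0.00709) = -2.149
pH = 5.97 − (-2.149) = 8.12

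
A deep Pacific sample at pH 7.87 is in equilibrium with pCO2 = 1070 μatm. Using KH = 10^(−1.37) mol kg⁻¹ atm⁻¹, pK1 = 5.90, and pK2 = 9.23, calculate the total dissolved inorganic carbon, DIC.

DIC = 4.49 mmol/kg

[CO2*] = KH · pCO2 = 10^(−1.37) × 1070×10^-6 = 4.564×10^-5 mol/kg
α₀ = 1/(1 + K1/[H⁺] + K1K2/[H⁺]²) = 1/(1 + 10^+1.97 + 10^+0.61) = 0.01016
DIC = [CO2*]/α₀ = 4.564×10^-5 / 0.01016 = 4.49 mmol/kg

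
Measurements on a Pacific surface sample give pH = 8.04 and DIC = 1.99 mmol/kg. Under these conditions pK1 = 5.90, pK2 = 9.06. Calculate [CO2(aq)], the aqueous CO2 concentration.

[CO2*] = 13.1 μmol/kg

α₀ = 1 / (1 + K1/[H⁺] + K1K2/[H⁺]²) = 1 / (1 + 10^+2.14 + 10^+1.12)
   = 1 / (1 + 138.04 + 13.183) = 1/152.22 = 0.006569
[CO2*] = α₀ × DIC = 0.006569 × 1.99 = 0.0131 mmol/kg = 13.1 μmol/kg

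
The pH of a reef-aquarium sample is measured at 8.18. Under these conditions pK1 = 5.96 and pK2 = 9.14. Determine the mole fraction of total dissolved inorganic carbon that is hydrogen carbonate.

α₁ = 0.896

α₁ = 1 / (1 + [H⁺]/K1 + K2/[H⁺]) = 1 / (1 + 10^-2.22 + 10^-0.96)
   = 1 / (1 + 0.0060256 + 0.10965) = 1/1.1157 = 0.8963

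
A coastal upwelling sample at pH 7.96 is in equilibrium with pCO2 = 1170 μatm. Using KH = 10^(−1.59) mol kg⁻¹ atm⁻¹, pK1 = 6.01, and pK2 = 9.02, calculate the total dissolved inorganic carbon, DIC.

DIC = 2.94 mmol/kg

[CO2*] = KH · pCO2 = 10^(−1.59) × 1170×10^-6 = 3.007×10^-5 mol/kg
α₀ = 1/(1 + K1/[H⁺] + K1K2/[H⁺]²) = 1/(1 + 10^+1.95 + 10^+0.89) = 0.01022
DIC = [CO2*]/α₀ = 3.007×10^-5 / 0.01022 = 2.94 mmol/kg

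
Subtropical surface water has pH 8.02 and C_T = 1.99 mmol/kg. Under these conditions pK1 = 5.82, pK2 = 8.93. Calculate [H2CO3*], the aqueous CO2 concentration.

[CO2*] = 11.1 μmol/kg

α₀ = 1 / (1 + K1/[H⁺] + K1K2/[H⁺]²) = 1 / (1 + 10^+2.20 + 10^+1.29)
   = 1 / (1 + 158.49 + 19.498) = 1/178.99 = 0.005587
[CO2*] = α₀ × DIC = 0.005587 × 1.99 = 0.0111 mmol/kg = 11.1 μmol/kg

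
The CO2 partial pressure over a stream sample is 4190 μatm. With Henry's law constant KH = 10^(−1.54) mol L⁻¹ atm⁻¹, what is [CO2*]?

KH = 10^(−1.54) = 2.884×10^-2 mol L⁻¹ atm⁻¹
[CO2*] = KH · pCO2 = 2.884×10^-2 × 4190×10^-6 atm = 1.21×10^-4 mol/L

[CO2*] = 121 μmol/L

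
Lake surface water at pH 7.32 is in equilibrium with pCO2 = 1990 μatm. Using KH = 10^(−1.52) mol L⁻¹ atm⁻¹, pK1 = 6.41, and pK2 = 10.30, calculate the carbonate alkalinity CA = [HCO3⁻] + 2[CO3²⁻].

[CO2*] = KH · pCO2 = 10^(−1.52) × 1990×10^-6 = 6.010×10^-5 mol/L
α₀ = 1/(1 + K1/[H⁺] + K1K2/[H⁺]²) = 1/(1 + 10^+0.91 + 10^-2.07) = 0.1094
DIC = [CO2*]/α₀ = 6.010×10^-5 / 0.1094 = 0.5491 mmol/L
CA = (α₁ + 2α₂)·DIC = (0.8896 + 2×0.0009315) × 0.5491 = 0.490 mmol/L

CA = 0.490 mmol/L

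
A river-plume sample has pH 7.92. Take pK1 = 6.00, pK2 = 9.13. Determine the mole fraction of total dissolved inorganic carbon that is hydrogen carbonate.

α₁ = 1 / (1 + [H⁺]/K1 + K2/[H⁺]) = 1 / (1 + 10^-1.92 + 10^-1.21)
   = 1 / (1 + 0.012023 + 0.061660) = 1/1.0737 = 0.9314

α₁ = 0.931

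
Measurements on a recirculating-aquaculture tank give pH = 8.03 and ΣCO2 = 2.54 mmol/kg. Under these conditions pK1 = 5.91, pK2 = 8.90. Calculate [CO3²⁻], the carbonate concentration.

[CO3²⁻] = 0.300 mmol/kg

α₂ = 1 / (1 + [H⁺]/K2 + [H⁺]²/(K1K2)) = 1 / (1 + 10^+0.87 + 10^-1.25)
   = 1 / (1 + 7.4131 + 0.056234) = 1/8.4693 = 0.1181
[CO3²⁻] = α₂ × DIC = 0.1181 × 2.54 = 0.300 mmol/kg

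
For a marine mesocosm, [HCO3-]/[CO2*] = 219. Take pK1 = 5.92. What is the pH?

pH = 8.26

From K1 = [H⁺][HCO3-]/[CO2*]:  pH = pK1 + log₁₀([HCO3-]/[CO2*])
log₁₀(219) = +2.340
pH = 5.92 + (+2.340) = 8.26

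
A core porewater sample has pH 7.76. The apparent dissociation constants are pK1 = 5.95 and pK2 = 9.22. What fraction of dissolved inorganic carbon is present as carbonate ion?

α₂ = 0.0330

α₂ = 1 / (1 + [H⁺]/K2 + [H⁺]²/(K1K2)) = 1 / (1 + 10^+1.46 + 10^-0.35)
   = 1 / (1 + 28.840 + 0.44668) = 1/30.287 = 0.03302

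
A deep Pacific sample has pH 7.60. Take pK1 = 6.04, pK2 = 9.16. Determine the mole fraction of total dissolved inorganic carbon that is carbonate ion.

α₂ = 0.0261

α₂ = 1 / (1 + [H⁺]/K2 + [H⁺]²/(K1K2)) = 1 / (1 + 10^+1.56 + 10^+0.00)
   = 1 / (1 + 36.308 + 1.0000) = 1/38.308 = 0.02610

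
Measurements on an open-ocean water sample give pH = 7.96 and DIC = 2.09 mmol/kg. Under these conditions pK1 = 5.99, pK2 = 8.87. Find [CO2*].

[CO2*] = 19.8 μmol/kg

α₀ = 1 / (1 + K1/[H⁺] + K1K2/[H⁺]²) = 1 / (1 + 10^+1.97 + 10^+1.06)
   = 1 / (1 + 93.325 + 11.482) = 1/105.81 = 0.009451
[CO2*] = α₀ × DIC = 0.009451 × 2.09 = 0.0198 mmol/kg = 19.8 μmol/kg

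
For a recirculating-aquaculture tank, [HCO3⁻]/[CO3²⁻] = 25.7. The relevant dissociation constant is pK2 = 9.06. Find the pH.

pH = 7.65

From K2 = [H⁺][CO3²⁻]/[HCO3⁻]:  pH = pK2 − log₁₀([HCO3⁻]/[CO3²⁻])
log₁₀(25.7) = +1.410
pH = 9.06 − (+1.410) = 7.65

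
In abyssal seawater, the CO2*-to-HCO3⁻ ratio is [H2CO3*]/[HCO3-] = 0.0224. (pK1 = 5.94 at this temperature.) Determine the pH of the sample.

From K1 = [H⁺][HCO3-]/[H2CO3*]:  pH = pK1 − log₁₀([H2CO3*]/[HCO3-])
log₁₀(0.0224) = -1.650
pH = 5.94 − (-1.650) = 7.59

pH = 7.59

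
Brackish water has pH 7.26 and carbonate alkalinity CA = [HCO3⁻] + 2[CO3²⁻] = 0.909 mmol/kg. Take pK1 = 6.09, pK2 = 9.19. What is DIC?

CA = [HCO3⁻] + 2[CO3²⁻] = (α₁ + 2α₂)·DIC
At pH 7.26: [H⁺]/K1 = 10^-1.17 = 0.067608, K2/[H⁺] = 10^-1.93 = 0.011749
α₁ = 1/(1 + 0.067608 + 0.011749) = 1/1.0794 = 0.9265; α₂ = α₁·K2/[H⁺] = 0.01089
α₁ + 2α₂ = 0.9482
DIC = CA / (α₁ + 2α₂) = 0.909 / 0.9482 = 0.959 mmol/kg

DIC = 0.959 mmol/kg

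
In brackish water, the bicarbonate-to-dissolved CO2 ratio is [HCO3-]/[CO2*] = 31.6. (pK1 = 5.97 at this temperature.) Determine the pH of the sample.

pH = 7.47

From K1 = [H⁺][HCO3-]/[CO2*]:  pH = pK1 + log₁₀([HCO3-]/[CO2*])
log₁₀(31.6) = +1.500
pH = 5.97 + (+1.500) = 7.47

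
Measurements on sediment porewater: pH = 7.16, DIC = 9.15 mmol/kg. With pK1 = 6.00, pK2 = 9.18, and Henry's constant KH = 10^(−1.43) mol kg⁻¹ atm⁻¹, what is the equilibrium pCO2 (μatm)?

α₀ = 1 / (1 + K1/[H⁺] + K1K2/[H⁺]²) = 1 / (1 + 10^+1.16 + 10^-0.86)
   = 1 / (1 + 14.454 + 0.13804) = 1/15.592 = 0.06413
[CO2*] = α₀ × DIC = 0.06413 × 9.15 = 0.5868 mmol/kg
pCO2 = [CO2*]/KH = 5.868×10^-4 / 3.715×10^-2 = 1.58×10^4 μatm

pCO2 = 1.58×10^4 μatm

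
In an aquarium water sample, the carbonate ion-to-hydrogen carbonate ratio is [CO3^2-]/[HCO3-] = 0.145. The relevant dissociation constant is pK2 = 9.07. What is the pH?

From K2 = [H⁺][CO3^2-]/[HCO3-]:  pH = pK2 + log₁₀([CO3^2-]/[HCO3-])
log₁₀(0.145) = -0.839
pH = 9.07 + (-0.839) = 8.23

pH = 8.23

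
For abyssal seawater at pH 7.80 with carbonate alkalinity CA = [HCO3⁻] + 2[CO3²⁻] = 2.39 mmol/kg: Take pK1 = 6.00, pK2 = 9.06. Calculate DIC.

DIC = 2.31 mmol/kg

CA = [HCO3⁻] + 2[CO3²⁻] = (α₁ + 2α₂)·DIC
At pH 7.80: [H⁺]/K1 = 10^-1.80 = 0.015849, K2/[H⁺] = 10^-1.26 = 0.054954
α₁ = 1/(1 + 0.015849 + 0.054954) = 1/1.0708 = 0.9339; α₂ = α₁·K2/[H⁺] = 0.05132
α₁ + 2α₂ = 1.0365
DIC = CA / (α₁ + 2α₂) = 2.39 / 1.0365 = 2.31 mmol/kg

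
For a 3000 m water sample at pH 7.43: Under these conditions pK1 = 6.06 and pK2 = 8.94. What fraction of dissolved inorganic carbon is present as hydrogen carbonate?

α₁ = 1 / (1 + [H⁺]/K1 + K2/[H⁺]) = 1 / (1 + 10^-1.37 + 10^-1.51)
   = 1 / (1 + 0.042658 + 0.030903) = 1/1.0736 = 0.9315

α₁ = 0.931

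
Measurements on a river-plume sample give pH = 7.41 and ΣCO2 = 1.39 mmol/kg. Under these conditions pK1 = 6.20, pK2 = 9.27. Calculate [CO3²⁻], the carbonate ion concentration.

[CO3²⁻] = 17.8 μmol/kg

α₂ = 1 / (1 + [H⁺]/K2 + [H⁺]²/(K1K2)) = 1 / (1 + 10^+1.86 + 10^+0.65)
   = 1 / (1 + 72.444 + 4.4668) = 1/77.910 = 0.01284
[CO3²⁻] = α₂ × DIC = 0.01284 × 1.39 = 0.0178 mmol/kg = 17.8 μmol/kg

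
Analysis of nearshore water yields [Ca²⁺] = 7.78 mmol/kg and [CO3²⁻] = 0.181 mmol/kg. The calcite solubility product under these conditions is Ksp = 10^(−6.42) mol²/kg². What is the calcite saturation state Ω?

Ω = 3.70

Ksp = 10^(−6.42) = 3.802×10^-7
Ω = [Ca²⁺][CO3²⁻]/Ksp = (7.78×10^-3)(0.181×10^-3) / 3.802×10^-7 = 3.70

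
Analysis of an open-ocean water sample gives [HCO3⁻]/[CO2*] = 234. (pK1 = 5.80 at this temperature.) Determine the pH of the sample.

From K1 = [H⁺][HCO3⁻]/[CO2*]:  pH = pK1 + log₁₀([HCO3⁻]/[CO2*])
log₁₀(234) = +2.369
pH = 5.80 + (+2.369) = 8.17

pH = 8.17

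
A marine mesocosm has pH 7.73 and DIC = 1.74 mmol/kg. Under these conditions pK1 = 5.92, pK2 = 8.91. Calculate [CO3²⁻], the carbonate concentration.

[CO3²⁻] = 0.106 mmol/kg

α₂ = 1 / (1 + [H⁺]/K2 + [H⁺]²/(K1K2)) = 1 / (1 + 10^+1.18 + 10^-0.63)
   = 1 / (1 + 15.136 + 0.23442) = 1/16.370 = 0.06109
[CO3²⁻] = α₂ × DIC = 0.06109 × 1.74 = 0.106 mmol/kg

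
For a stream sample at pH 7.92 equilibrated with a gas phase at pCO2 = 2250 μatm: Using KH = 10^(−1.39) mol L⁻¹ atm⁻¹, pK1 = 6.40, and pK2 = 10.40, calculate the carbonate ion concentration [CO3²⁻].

[CO3²⁻] = 10.1 μmol/L

[CO2*] = KH · pCO2 = 10^(−1.39) × 2250×10^-6 = 9.166×10^-5 mol/L
α₀ = 1/(1 + K1/[H⁺] + K1K2/[H⁺]²) = 1/(1 + 10^+1.52 + 10^-0.96) = 0.02922
DIC = [CO2*]/α₀ = 9.166×10^-5 / 0.02922 = 3.137 mmol/L
[CO3²⁻] = α₂·DIC; α₂ = 0.003204, so [CO3²⁻] = 0.003204 × 3.137 = 0.0101 mmol/L = 10.1 μmol/L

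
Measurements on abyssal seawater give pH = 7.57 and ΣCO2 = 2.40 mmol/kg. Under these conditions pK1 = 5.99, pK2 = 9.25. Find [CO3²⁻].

[CO3²⁻] = 0.0479 mmol/kg

α₂ = 1 / (1 + [H⁺]/K2 + [H⁺]²/(K1K2)) = 1 / (1 + 10^+1.68 + 10^+0.10)
   = 1 / (1 + 47.863 + 1.2589) = 1/50.122 = 0.01995
[CO3²⁻] = α₂ × DIC = 0.01995 × 2.40 = 0.0479 mmol/kg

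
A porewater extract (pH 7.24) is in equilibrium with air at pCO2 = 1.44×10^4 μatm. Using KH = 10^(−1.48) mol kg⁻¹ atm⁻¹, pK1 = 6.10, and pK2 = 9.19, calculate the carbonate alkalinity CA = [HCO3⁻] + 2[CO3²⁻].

[CO2*] = KH · pCO2 = 10^(−1.48) × 1.44×10^4×10^-6 = 4.768×10^-4 mol/kg
α₀ = 1/(1 + K1/[H⁺] + K1K2/[H⁺]²) = 1/(1 + 10^+1.14 + 10^-0.81) = 0.06685
DIC = [CO2*]/α₀ = 4.768×10^-4 / 0.06685 = 7.133 mmol/kg
CA = (α₁ + 2α₂)·DIC = (0.9228 + 2×0.01035) × 7.133 = 6.73 mmol/kg

CA = 6.73 mmol/kg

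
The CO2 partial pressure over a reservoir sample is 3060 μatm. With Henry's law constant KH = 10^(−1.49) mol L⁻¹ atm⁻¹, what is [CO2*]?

[CO2*] = 99.0 μmol/L

KH = 10^(−1.49) = 3.236×10^-2 mol L⁻¹ atm⁻¹
[CO2*] = KH · pCO2 = 3.236×10^-2 × 3060×10^-6 atm = 9.90×10^-5 mol/L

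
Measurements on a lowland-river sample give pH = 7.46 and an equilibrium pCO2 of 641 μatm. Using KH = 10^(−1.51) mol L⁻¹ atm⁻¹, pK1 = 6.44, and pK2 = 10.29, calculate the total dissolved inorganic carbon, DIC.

[CO2*] = KH · pCO2 = 10^(−1.51) × 641×10^-6 = 1.981×10^-5 mol/L
α₀ = 1/(1 + K1/[H⁺] + K1K2/[H⁺]²) = 1/(1 + 10^+1.02 + 10^-1.81) = 0.08706
DIC = [CO2*]/α₀ = 1.981×10^-5 / 0.08706 = 0.228 mmol/L

DIC = 0.228 mmol/L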